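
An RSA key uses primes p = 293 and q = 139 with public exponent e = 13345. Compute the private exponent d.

36745

φ(n) = (p−1)(q−1) = 292·138 = 40296.
Need d with 13345·d ≡ 1 (mod 40296). Apply the extended Euclidean algorithm:
40296 = 3×13345 + 261
13345 = 51×261 + 34
261 = 7×34 + 23
34 = 1×23 + 11
23 = 2×11 + 1
11 = 11×1 + 0
Back-substitute:
1 = 23 − 2·11
1 = −2·34 + 3·23
1 = 3·261 − 23·34
1 = −23·13345 + 1176·261
1 = 1176·40296 − 3551·13345
So 13345·(-3551) ≡ 1 (mod 40296), hence d ≡ -3551 ≡ 36745 (mod 40296).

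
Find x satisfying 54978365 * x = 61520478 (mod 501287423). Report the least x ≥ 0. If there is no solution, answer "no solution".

gcd(54978365, 501287423):
501287423 = 9×54978365 + 6482138
54978365 = 8×6482138 + 3121261
6482138 = 2×3121261 + 239616
3121261 = 13×239616 + 6253
239616 = 38×6253 + 2002
6253 = 3×2002 + 247
2002 = 8×247 + 26
247 = 9×26 + 13
26 = 2×13 + 0
gcd = 13, but 13 ∤ 61520478, so the congruence has no solution.

no solution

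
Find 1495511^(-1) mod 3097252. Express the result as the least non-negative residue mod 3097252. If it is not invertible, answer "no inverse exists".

123651

Extended Euclidean algorithm:
3097252 = 2·1495511 + 106230
1495511 = 14·106230 + 8291
106230 = 12·8291 + 6738
8291 = 1·6738 + 1553
6738 = 4·1553 + 526
1553 = 2·526 + 501
526 = 1·501 + 25
501 = 20·25 + 1
25 = 25·1 + 0
Since gcd(1495511, 3097252) = 1, back-substitute to write 1 as a combination:
1 = 501 − 20·25
1 = −20·526 + 21·501
1 = 21·1553 − 62·526
1 = −62·6738 + 269·1553
1 = 269·8291 − 331·6738
1 = −331·106230 + 4241·8291
1 = 4241·1495511 − 59705·106230
1 = −59705·3097252 + 123651·1495511
So 1495511·123651 ≡ 1 (mod 3097252).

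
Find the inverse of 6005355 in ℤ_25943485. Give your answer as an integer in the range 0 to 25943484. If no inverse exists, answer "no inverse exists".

Compute gcd(6005355, 25943485):
25943485 = 4*6005355 + 1922065
6005355 = 3*1922065 + 239160
1922065 = 8*239160 + 8785
239160 = 27*8785 + 1965
8785 = 4*1965 + 925
1965 = 2*925 + 115
925 = 8*115 + 5
115 = 23*5 + 0
The gcd is 5, not 1, hence no inverse exists.

no inverse exists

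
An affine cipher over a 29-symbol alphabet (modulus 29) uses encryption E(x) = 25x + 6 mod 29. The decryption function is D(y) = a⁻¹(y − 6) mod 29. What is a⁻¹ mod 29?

7

Run Euclid on (29, 25):
29 = 1*25 + 4
25 = 6*4 + 1
4 = 4*1 + 0
Since gcd(25, 29) = 1, back-substitute to write 1 as a combination:
1 = 25 − 6·4
1 = −6·29 + 7·25
So 25·7 ≡ 1 (mod 29).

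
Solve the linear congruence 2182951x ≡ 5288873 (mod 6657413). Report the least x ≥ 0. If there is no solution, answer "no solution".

First find gcd(2182951, 6657413):
6657413 = 3×2182951 + 108560
2182951 = 20×108560 + 11751
108560 = 9×11751 + 2801
11751 = 4×2801 + 547
2801 = 5×547 + 66
547 = 8×66 + 19
66 = 3×19 + 9
19 = 2×9 + 1
9 = 9×1 + 0
gcd = 1, so a unique solution mod 6657413 exists.
Back-substitute for the Bézout coefficients:
1 = 19 − 2·9
1 = −2·66 + 7·19
1 = 7·547 − 58·66
1 = −58·2801 + 297·547
1 = 297·11751 − 1246·2801
1 = −1246·108560 + 11511·11751
1 = 11511·2182951 − 231466·108560
1 = −231466·6657413 + 705909·2182951
So 2182951·(705909) ≡ 1 (mod 6657413), giving 2182951⁻¹ ≡ 705909.
x ≡ 2182951⁻¹·5288873 ≡ 705909·5288873 ≡ 5812396 (mod 6657413).

5812396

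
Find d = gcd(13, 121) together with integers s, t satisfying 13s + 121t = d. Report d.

1

Repeated division:
121 = 9*13 + 4
13 = 3*4 + 1
4 = 4*1 + 0
gcd(13, 121) = 1.
Express as a combination:
1 = 13 − 3·4
1 = −3·121 + 28·13
So 1 = (-3)·121 + (28)·13.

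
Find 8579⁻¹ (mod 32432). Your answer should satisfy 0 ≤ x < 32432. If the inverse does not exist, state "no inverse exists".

7867

gcd(32432, 8579) by repeated division:
32432 = 3·8579 + 6695
8579 = 1·6695 + 1884
6695 = 3·1884 + 1043
1884 = 1·1043 + 841
1043 = 1·841 + 202
841 = 4·202 + 33
202 = 6·33 + 4
33 = 8·4 + 1
4 = 4·1 + 0
Since gcd(8579, 32432) = 1, back-substitute to write 1 as a combination:
1 = 33 − 8·4
1 = −8·202 + 49·33
1 = 49·841 − 204·202
1 = −204·1043 + 253·841
1 = 253·1884 − 457·1043
1 = −457·6695 + 1624·1884
1 = 1624·8579 − 2081·6695
1 = −2081·32432 + 7867·8579
So 8579·7867 ≡ 1 (mod 32432).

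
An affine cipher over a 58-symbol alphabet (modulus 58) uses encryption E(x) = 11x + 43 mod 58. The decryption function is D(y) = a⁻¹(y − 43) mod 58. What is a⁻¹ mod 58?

37

Run Euclid on (58, 11):
58 = 5×11 + 3
11 = 3×3 + 2
3 = 1×2 + 1
2 = 2×1 + 0
gcd = 1, so the inverse exists. Back-substitute:
1 = 3 − 2
1 = −11 + 4·3
1 = 4·58 − 21·11
Hence 11⁻¹ ≡ -21 ≡ 37 (mod 58).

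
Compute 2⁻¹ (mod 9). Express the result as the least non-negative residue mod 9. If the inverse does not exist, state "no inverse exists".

Extended Euclidean algorithm:
9 = 4·2 + 1
2 = 2·1 + 0
Since gcd(2, 9) = 1, back-substitute to write 1 as a combination:
1 = 9 − 4·2
Hence 2⁻¹ ≡ -4 ≡ 5 (mod 9).

5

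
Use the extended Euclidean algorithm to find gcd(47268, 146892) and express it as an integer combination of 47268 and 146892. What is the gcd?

Euclidean algorithm:
146892 = 3*47268 + 5088
47268 = 9*5088 + 1476
5088 = 3*1476 + 660
1476 = 2*660 + 156
660 = 4*156 + 36
156 = 4*36 + 12
36 = 3*12 + 0
gcd(47268, 146892) = 12.
Back-substituting:
12 = 156 − 4·36
12 = −4·660 + 17·156
12 = 17·1476 − 38·660
12 = −38·5088 + 131·1476
12 = 131·47268 − 1217·5088
12 = −1217·146892 + 3782·47268
So 12 = (-1217)·146892 + (3782)·47268.

12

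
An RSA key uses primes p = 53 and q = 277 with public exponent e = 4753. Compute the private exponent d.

φ(n) = (p−1)(q−1) = 52·276 = 14352.
Need d with 4753·d ≡ 1 (mod 14352). Apply the extended Euclidean algorithm:
14352 = 3·4753 + 93
4753 = 51·93 + 10
93 = 9·10 + 3
10 = 3·3 + 1
3 = 3·1 + 0
Back-substitute:
1 = 10 − 3·3
1 = −3·93 + 28·10
1 = 28·4753 − 1431·93
1 = −1431·14352 + 4321·4753
So 4753·4321 ≡ 1 (mod 14352), hence d = 4321.

4321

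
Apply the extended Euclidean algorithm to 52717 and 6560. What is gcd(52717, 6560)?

Repeated division:
52717 = 8×6560 + 237
6560 = 27×237 + 161
237 = 1×161 + 76
161 = 2×76 + 9
76 = 8×9 + 4
9 = 2×4 + 1
4 = 4×1 + 0
gcd(52717, 6560) = 1.
Back-substituting:
1 = 9 − 2·4
1 = −2·76 + 17·9
1 = 17·161 − 36·76
1 = −36·237 + 53·161
1 = 53·6560 − 1467·237
1 = −1467·52717 + 11789·6560
So 1 = (-1467)·52717 + (11789)·6560.

1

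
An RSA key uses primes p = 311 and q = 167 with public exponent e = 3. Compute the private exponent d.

φ(n) = (p−1)(q−1) = 310·166 = 51460.
Need d with 3·d ≡ 1 (mod 51460). Apply the extended Euclidean algorithm:
51460 = 17153*3 + 1
3 = 3*1 + 0
Back-substitute:
1 = 51460 − 17153·3
So 3·(-17153) ≡ 1 (mod 51460), hence d ≡ -17153 ≡ 34307 (mod 51460).

34307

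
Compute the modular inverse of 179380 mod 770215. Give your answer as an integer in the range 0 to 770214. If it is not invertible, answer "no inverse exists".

Euclidean algorithm on 770215, 179380:
770215 = 4·179380 + 52695
179380 = 3·52695 + 21295
52695 = 2·21295 + 10105
21295 = 2·10105 + 1085
10105 = 9·1085 + 340
1085 = 3·340 + 65
340 = 5·65 + 15
65 = 4·15 + 5
15 = 3·5 + 0
Since gcd = 5 > 1, 179380 is not a unit mod 770215.

no inverse exists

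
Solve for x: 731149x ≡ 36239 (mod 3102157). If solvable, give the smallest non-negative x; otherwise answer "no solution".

First find gcd(731149, 3102157):
3102157 = 4·731149 + 177561
731149 = 4·177561 + 20905
177561 = 8·20905 + 10321
20905 = 2·10321 + 263
10321 = 39·263 + 64
263 = 4·64 + 7
64 = 9·7 + 1
7 = 7·1 + 0
gcd = 1, so a unique solution mod 3102157 exists.
Back-substitute for the Bézout coefficients:
1 = 64 − 9·7
1 = −9·263 + 37·64
1 = 37·10321 − 1452·263
1 = −1452·20905 + 2941·10321
1 = 2941·177561 − 24980·20905
1 = −24980·731149 + 102861·177561
1 = 102861·3102157 − 436424·731149
So 731149·(-436424) ≡ 1 (mod 3102157), giving 731149⁻¹ ≡ 2665733.
x ≡ 731149⁻¹·36239 ≡ 2665733·36239 ≡ 2329207 (mod 3102157).

2329207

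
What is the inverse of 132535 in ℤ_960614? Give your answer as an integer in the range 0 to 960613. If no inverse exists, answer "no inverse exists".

Extended Euclidean algorithm:
960614 = 7×132535 + 32869
132535 = 4×32869 + 1059
32869 = 31×1059 + 40
1059 = 26×40 + 19
40 = 2×19 + 2
19 = 9×2 + 1
2 = 2×1 + 0
Since gcd(132535, 960614) = 1, back-substitute to write 1 as a combination:
1 = 19 − 9·2
1 = −9·40 + 19·19
1 = 19·1059 − 503·40
1 = −503·32869 + 15612·1059
1 = 15612·132535 − 62951·32869
1 = −62951·960614 + 456269·132535
So 132535·456269 ≡ 1 (mod 960614).

456269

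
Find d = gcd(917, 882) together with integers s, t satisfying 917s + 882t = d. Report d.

7

Repeated division:
917 = 1×882 + 35
882 = 25×35 + 7
35 = 5×7 + 0
gcd(917, 882) = 7.
Working backward:
7 = 882 − 25·35
7 = −25·917 + 26·882
So 7 = (-25)·917 + (26)·882.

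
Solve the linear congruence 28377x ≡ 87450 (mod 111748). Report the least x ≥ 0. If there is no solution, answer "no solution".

First find gcd(28377, 111748):
111748 = 3·28377 + 26617
28377 = 1·26617 + 1760
26617 = 15·1760 + 217
1760 = 8·217 + 24
217 = 9·24 + 1
24 = 24·1 + 0
gcd = 1, so a unique solution mod 111748 exists.
Back-substitute for the Bézout coefficients:
1 = 217 − 9·24
1 = −9·1760 + 73·217
1 = 73·26617 − 1104·1760
1 = −1104·28377 + 1177·26617
1 = 1177·111748 − 4635·28377
So 28377·(-4635) ≡ 1 (mod 111748), giving 28377⁻¹ ≡ 107113.
x ≡ 28377⁻¹·87450 ≡ 107113·87450 ≡ 90994 (mod 111748).

90994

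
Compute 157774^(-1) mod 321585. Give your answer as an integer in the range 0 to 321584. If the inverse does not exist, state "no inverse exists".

Run Euclid on (321585, 157774):
321585 = 2*157774 + 6037
157774 = 26*6037 + 812
6037 = 7*812 + 353
812 = 2*353 + 106
353 = 3*106 + 35
106 = 3*35 + 1
35 = 35*1 + 0
Since gcd(157774, 321585) = 1, back-substitute to write 1 as a combination:
1 = 106 − 3·35
1 = −3·353 + 10·106
1 = 10·812 − 23·353
1 = −23·6037 + 171·812
1 = 171·157774 − 4469·6037
1 = −4469·321585 + 9109·157774
So 157774·9109 ≡ 1 (mod 321585).

9109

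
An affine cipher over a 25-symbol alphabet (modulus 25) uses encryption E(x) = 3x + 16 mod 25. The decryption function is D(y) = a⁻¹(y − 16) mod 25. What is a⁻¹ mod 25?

Extended Euclidean algorithm:
25 = 8*3 + 1
3 = 3*1 + 0
gcd = 1, so the inverse exists. Back-substitute:
1 = 25 − 8·3
Thus 3·(-8) ≡ 1 (mod 25); reducing, -8 mod 25 = 17.

17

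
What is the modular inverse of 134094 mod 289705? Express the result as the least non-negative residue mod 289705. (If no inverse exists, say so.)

gcd(289705, 134094) by repeated division:
289705 = 2·134094 + 21517
134094 = 6·21517 + 4992
21517 = 4·4992 + 1549
4992 = 3·1549 + 345
1549 = 4·345 + 169
345 = 2·169 + 7
169 = 24·7 + 1
7 = 7·1 + 0
The gcd is 1. Working backward:
1 = 169 − 24·7
1 = −24·345 + 49·169
1 = 49·1549 − 220·345
1 = −220·4992 + 709·1549
1 = 709·21517 − 3056·4992
1 = −3056·134094 + 19045·21517
1 = 19045·289705 − 41146·134094
Thus 134094·(-41146) ≡ 1 (mod 289705); reducing, -41146 mod 289705 = 248559.

248559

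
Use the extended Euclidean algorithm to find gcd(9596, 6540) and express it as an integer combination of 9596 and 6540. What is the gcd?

Euclidean algorithm:
9596 = 1×6540 + 3056
6540 = 2×3056 + 428
3056 = 7×428 + 60
428 = 7×60 + 8
60 = 7×8 + 4
8 = 2×4 + 0
gcd(9596, 6540) = 4.
Working backward:
4 = 60 − 7·8
4 = −7·428 + 50·60
4 = 50·3056 − 357·428
4 = −357·6540 + 764·3056
4 = 764·9596 − 1121·6540
So 4 = (764)·9596 + (-1121)·6540.

4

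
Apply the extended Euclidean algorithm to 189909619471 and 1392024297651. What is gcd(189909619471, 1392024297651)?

13

Repeated division:
1392024297651 = 7*189909619471 + 62656961354
189909619471 = 3*62656961354 + 1938735409
62656961354 = 32*1938735409 + 617428266
1938735409 = 3*617428266 + 86450611
617428266 = 7*86450611 + 12273989
86450611 = 7*12273989 + 532688
12273989 = 23*532688 + 22165
532688 = 24*22165 + 728
22165 = 30*728 + 325
728 = 2*325 + 78
325 = 4*78 + 13
78 = 6*13 + 0
gcd(189909619471, 1392024297651) = 13.
Working backward:
13 = 325 − 4·78
13 = −4·728 + 9·325
13 = 9·22165 − 274·728
13 = −274·532688 + 6585·22165
13 = 6585·12273989 − 151729·532688
13 = −151729·86450611 + 1068688·12273989
13 = 1068688·617428266 − 7632545·86450611
13 = −7632545·1938735409 + 23966323·617428266
13 = 23966323·62656961354 − 774554881·1938735409
13 = −774554881·189909619471 + 2347630966·62656961354
13 = 2347630966·1392024297651 − 17207971643·189909619471
So 13 = (2347630966)·1392024297651 + (-17207971643)·189909619471.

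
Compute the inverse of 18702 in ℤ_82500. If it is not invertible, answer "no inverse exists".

Compute gcd(18702, 82500):
82500 = 4*18702 + 7692
18702 = 2*7692 + 3318
7692 = 2*3318 + 1056
3318 = 3*1056 + 150
1056 = 7*150 + 6
150 = 25*6 + 0
Since gcd = 6 > 1, 18702 is not a unit mod 82500.

no inverse exists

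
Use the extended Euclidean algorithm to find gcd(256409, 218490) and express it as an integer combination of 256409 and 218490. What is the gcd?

1

Repeated division:
256409 = 1·218490 + 37919
218490 = 5·37919 + 28895
37919 = 1·28895 + 9024
28895 = 3·9024 + 1823
9024 = 4·1823 + 1732
1823 = 1·1732 + 91
1732 = 19·91 + 3
91 = 30·3 + 1
3 = 3·1 + 0
gcd(256409, 218490) = 1.
Working backward:
1 = 91 − 30·3
1 = −30·1732 + 571·91
1 = 571·1823 − 601·1732
1 = −601·9024 + 2975·1823
1 = 2975·28895 − 9526·9024
1 = −9526·37919 + 12501·28895
1 = 12501·218490 − 72031·37919
1 = −72031·256409 + 84532·218490
So 1 = (-72031)·256409 + (84532)·218490.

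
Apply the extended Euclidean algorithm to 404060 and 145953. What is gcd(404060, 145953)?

Repeated division:
404060 = 2×145953 + 112154
145953 = 1×112154 + 33799
112154 = 3×33799 + 10757
33799 = 3×10757 + 1528
10757 = 7×1528 + 61
1528 = 25×61 + 3
61 = 20×3 + 1
3 = 3×1 + 0
gcd(404060, 145953) = 1.
Express as a combination:
1 = 61 − 20·3
1 = −20·1528 + 501·61
1 = 501·10757 − 3527·1528
1 = −3527·33799 + 11082·10757
1 = 11082·112154 − 36773·33799
1 = −36773·145953 + 47855·112154
1 = 47855·404060 − 132483·145953
So 1 = (47855)·404060 + (-132483)·145953.

1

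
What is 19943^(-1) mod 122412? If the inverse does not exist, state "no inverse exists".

35159

Run Euclid on (122412, 19943):
122412 = 6×19943 + 2754
19943 = 7×2754 + 665
2754 = 4×665 + 94
665 = 7×94 + 7
94 = 13×7 + 3
7 = 2×3 + 1
3 = 3×1 + 0
The gcd is 1. Working backward:
1 = 7 − 2·3
1 = −2·94 + 27·7
1 = 27·665 − 191·94
1 = −191·2754 + 791·665
1 = 791·19943 − 5728·2754
1 = −5728·122412 + 35159·19943
So 19943·35159 ≡ 1 (mod 122412).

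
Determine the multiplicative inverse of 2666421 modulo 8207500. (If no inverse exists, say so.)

Run Euclid on (8207500, 2666421):
8207500 = 3×2666421 + 208237
2666421 = 12×208237 + 167577
208237 = 1×167577 + 40660
167577 = 4×40660 + 4937
40660 = 8×4937 + 1164
4937 = 4×1164 + 281
1164 = 4×281 + 40
281 = 7×40 + 1
40 = 40×1 + 0
Since gcd(2666421, 8207500) = 1, back-substitute to write 1 as a combination:
1 = 281 − 7·40
1 = −7·1164 + 29·281
1 = 29·4937 − 123·1164
1 = −123·40660 + 1013·4937
1 = 1013·167577 − 4175·40660
1 = −4175·208237 + 5188·167577
1 = 5188·2666421 − 66431·208237
1 = −66431·8207500 + 204481·2666421
So 2666421·204481 ≡ 1 (mod 8207500).

204481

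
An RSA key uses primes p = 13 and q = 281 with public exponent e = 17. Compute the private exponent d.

593

φ(n) = (p−1)(q−1) = 12·280 = 3360.
Need d with 17·d ≡ 1 (mod 3360). Apply the extended Euclidean algorithm:
3360 = 197*17 + 11
17 = 1*11 + 6
11 = 1*6 + 5
6 = 1*5 + 1
5 = 5*1 + 0
Back-substitute:
1 = 6 − 5
1 = −11 + 2·6
1 = 2·17 − 3·11
1 = −3·3360 + 593·17
So 17·593 ≡ 1 (mod 3360), hence d = 593.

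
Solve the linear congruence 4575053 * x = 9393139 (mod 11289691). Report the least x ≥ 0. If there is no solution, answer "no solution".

530488

First find gcd(4575053, 11289691):
11289691 = 2*4575053 + 2139585
4575053 = 2*2139585 + 295883
2139585 = 7*295883 + 68404
295883 = 4*68404 + 22267
68404 = 3*22267 + 1603
22267 = 13*1603 + 1428
1603 = 1*1428 + 175
1428 = 8*175 + 28
175 = 6*28 + 7
28 = 4*7 + 0
gcd = 7 and 7 | 9393139, so solutions exist. Divide through by 7: 653579x ≡ 1341877 (mod 1612813).
Now find 653579⁻¹ mod 1612813:
1612813 = 2*653579 + 305655
653579 = 2*305655 + 42269
305655 = 7*42269 + 9772
42269 = 4*9772 + 3181
9772 = 3*3181 + 229
3181 = 13*229 + 204
229 = 1*204 + 25
204 = 8*25 + 4
25 = 6*4 + 1
4 = 4*1 + 0
Back-substitute:
1 = 25 − 6·4
1 = −6·204 + 49·25
1 = 49·229 − 55·204
1 = −55·3181 + 764·229
1 = 764·9772 − 2347·3181
1 = −2347·42269 + 10152·9772
1 = 10152·305655 − 73411·42269
1 = −73411·653579 + 156974·305655
1 = 156974·1612813 − 387359·653579
So 653579·(-387359) ≡ 1 (mod 1612813), i.e. 653579⁻¹ ≡ 1225454.
Then x ≡ 1225454·1341877 ≡ 530488 (mod 1612813); the smallest non-negative solution is x = 530488.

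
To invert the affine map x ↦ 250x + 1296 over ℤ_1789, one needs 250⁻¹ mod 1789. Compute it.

Apply the Euclidean algorithm to 1789 and 250:
1789 = 7·250 + 39
250 = 6·39 + 16
39 = 2·16 + 7
16 = 2·7 + 2
7 = 3·2 + 1
2 = 2·1 + 0
gcd = 1, so the inverse exists. Back-substitute:
1 = 7 − 3·2
1 = −3·16 + 7·7
1 = 7·39 − 17·16
1 = −17·250 + 109·39
1 = 109·1789 − 780·250
Thus 250·(-780) ≡ 1 (mod 1789); reducing, -780 mod 1789 = 1009.

1009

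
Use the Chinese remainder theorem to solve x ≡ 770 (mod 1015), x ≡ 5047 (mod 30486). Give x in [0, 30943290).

Write x = 770 + 1015·k. Then 1015·k ≡ 5047 − 770 ≡ 4277 (mod 30486).
Need 1015⁻¹ mod 30486. Extended Euclid on (30486, 1015):
30486 = 30·1015 + 36
1015 = 28·36 + 7
36 = 5·7 + 1
7 = 7·1 + 0
Back-substitute:
1 = 36 − 5·7
1 = −5·1015 + 141·36
1 = 141·30486 − 4235·1015
1015⁻¹ ≡ 26251 (mod 30486), so k ≡ 26251·4277 ≡ 26075 (mod 30486).
x = 770 + 1015·26075 = 26466895.

26466895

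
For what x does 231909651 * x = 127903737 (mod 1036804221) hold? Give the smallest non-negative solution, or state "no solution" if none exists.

gcd(231909651, 1036804221):
1036804221 = 4×231909651 + 109165617
231909651 = 2×109165617 + 13578417
109165617 = 8×13578417 + 538281
13578417 = 25×538281 + 121392
538281 = 4×121392 + 52713
121392 = 2×52713 + 15966
52713 = 3×15966 + 4815
15966 = 3×4815 + 1521
4815 = 3×1521 + 252
1521 = 6×252 + 9
252 = 28×9 + 0
gcd = 9, but 9 ∤ 127903737, so the congruence has no solution.

no solution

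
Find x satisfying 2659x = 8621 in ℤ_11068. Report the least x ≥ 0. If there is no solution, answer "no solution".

First find gcd(2659, 11068):
11068 = 4·2659 + 432
2659 = 6·432 + 67
432 = 6·67 + 30
67 = 2·30 + 7
30 = 4·7 + 2
7 = 3·2 + 1
2 = 2·1 + 0
gcd = 1, so a unique solution mod 11068 exists.
Back-substitute for the Bézout coefficients:
1 = 7 − 3·2
1 = −3·30 + 13·7
1 = 13·67 − 29·30
1 = −29·432 + 187·67
1 = 187·2659 − 1151·432
1 = −1151·11068 + 4791·2659
So 2659·(4791) ≡ 1 (mod 11068), giving 2659⁻¹ ≡ 4791.
x ≡ 2659⁻¹·8621 ≡ 4791·8621 ≡ 8503 (mod 11068).

8503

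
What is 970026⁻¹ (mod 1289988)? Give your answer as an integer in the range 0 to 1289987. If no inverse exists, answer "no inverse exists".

no inverse exists

Compute gcd(970026, 1289988):
1289988 = 1*970026 + 319962
970026 = 3*319962 + 10140
319962 = 31*10140 + 5622
10140 = 1*5622 + 4518
5622 = 1*4518 + 1104
4518 = 4*1104 + 102
1104 = 10*102 + 84
102 = 1*84 + 18
84 = 4*18 + 12
18 = 1*12 + 6
12 = 2*6 + 0
Since gcd = 6 > 1, 970026 is not a unit mod 1289988.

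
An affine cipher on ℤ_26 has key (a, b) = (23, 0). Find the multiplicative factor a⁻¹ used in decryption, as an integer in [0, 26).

17

Extended Euclidean algorithm:
26 = 1×23 + 3
23 = 7×3 + 2
3 = 1×2 + 1
2 = 2×1 + 0
The gcd is 1. Working backward:
1 = 3 − 2
1 = −23 + 8·3
1 = 8·26 − 9·23
Thus 23·(-9) ≡ 1 (mod 26); reducing, -9 mod 26 = 17.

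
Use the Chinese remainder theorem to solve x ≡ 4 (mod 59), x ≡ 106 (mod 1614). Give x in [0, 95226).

19474

Write x = 4 + 59·k. Then 59·k ≡ 106 − 4 ≡ 102 (mod 1614).
Need 59⁻¹ mod 1614. Extended Euclid on (1614, 59):
1614 = 27×59 + 21
59 = 2×21 + 17
21 = 1×17 + 4
17 = 4×4 + 1
4 = 4×1 + 0
Back-substitute:
1 = 17 − 4·4
1 = −4·21 + 5·17
1 = 5·59 − 14·21
1 = −14·1614 + 383·59
59⁻¹ ≡ 383 (mod 1614), so k ≡ 383·102 ≡ 330 (mod 1614).
x = 4 + 59·330 = 19474.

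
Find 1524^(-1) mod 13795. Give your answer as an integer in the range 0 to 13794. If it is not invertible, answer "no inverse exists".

Apply the Euclidean algorithm to 13795 and 1524:
13795 = 9*1524 + 79
1524 = 19*79 + 23
79 = 3*23 + 10
23 = 2*10 + 3
10 = 3*3 + 1
3 = 3*1 + 0
gcd = 1, so the inverse exists. Back-substitute:
1 = 10 − 3·3
1 = −3·23 + 7·10
1 = 7·79 − 24·23
1 = −24·1524 + 463·79
1 = 463·13795 − 4191·1524
Thus 1524·(-4191) ≡ 1 (mod 13795); reducing, -4191 mod 13795 = 9604.

9604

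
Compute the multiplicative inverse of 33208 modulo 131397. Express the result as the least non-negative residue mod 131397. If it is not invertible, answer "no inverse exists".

no inverse exists

Compute gcd(33208, 131397):
131397 = 3×33208 + 31773
33208 = 1×31773 + 1435
31773 = 22×1435 + 203
1435 = 7×203 + 14
203 = 14×14 + 7
14 = 2×7 + 0
The gcd is 7, not 1, hence no inverse exists.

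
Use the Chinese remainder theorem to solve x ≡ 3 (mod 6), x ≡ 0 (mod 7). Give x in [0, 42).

Write x = 3 + 6·k. Then 6·k ≡ 0 − 3 ≡ 4 (mod 7).
Need 6⁻¹ mod 7. Extended Euclid on (7, 6):
7 = 1*6 + 1
6 = 6*1 + 0
Back-substitute:
1 = 7 − 6
6⁻¹ ≡ 6 (mod 7), so k ≡ 6·4 ≡ 3 (mod 7).
x = 3 + 6·3 = 21.

21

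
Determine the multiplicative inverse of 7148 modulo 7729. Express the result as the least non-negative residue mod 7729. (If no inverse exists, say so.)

3645

gcd(7729, 7148) by repeated division:
7729 = 1×7148 + 581
7148 = 12×581 + 176
581 = 3×176 + 53
176 = 3×53 + 17
53 = 3×17 + 2
17 = 8×2 + 1
2 = 2×1 + 0
Since gcd(7148, 7729) = 1, back-substitute to write 1 as a combination:
1 = 17 − 8·2
1 = −8·53 + 25·17
1 = 25·176 − 83·53
1 = −83·581 + 274·176
1 = 274·7148 − 3371·581
1 = −3371·7729 + 3645·7148
So 7148·3645 ≡ 1 (mod 7729).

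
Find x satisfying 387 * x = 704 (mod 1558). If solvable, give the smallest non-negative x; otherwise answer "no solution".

First find gcd(387, 1558):
1558 = 4*387 + 10
387 = 38*10 + 7
10 = 1*7 + 3
7 = 2*3 + 1
3 = 3*1 + 0
gcd = 1, so a unique solution mod 1558 exists.
Back-substitute for the Bézout coefficients:
1 = 7 − 2·3
1 = −2·10 + 3·7
1 = 3·387 − 116·10
1 = −116·1558 + 467·387
So 387·(467) ≡ 1 (mod 1558), giving 387⁻¹ ≡ 467.
x ≡ 387⁻¹·704 ≡ 467·704 ≡ 30 (mod 1558).

30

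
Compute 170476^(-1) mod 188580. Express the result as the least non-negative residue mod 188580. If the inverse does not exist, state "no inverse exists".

Compute gcd(170476, 188580):
188580 = 1*170476 + 18104
170476 = 9*18104 + 7540
18104 = 2*7540 + 3024
7540 = 2*3024 + 1492
3024 = 2*1492 + 40
1492 = 37*40 + 12
40 = 3*12 + 4
12 = 3*4 + 0
Since gcd = 4 > 1, 170476 is not a unit mod 188580.

no inverse exists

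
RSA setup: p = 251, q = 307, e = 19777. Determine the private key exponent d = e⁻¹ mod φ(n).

19213

φ(n) = (p−1)(q−1) = 250·306 = 76500.
Need d with 19777·d ≡ 1 (mod 76500). Apply the extended Euclidean algorithm:
76500 = 3×19777 + 17169
19777 = 1×17169 + 2608
17169 = 6×2608 + 1521
2608 = 1×1521 + 1087
1521 = 1×1087 + 434
1087 = 2×434 + 219
434 = 1×219 + 215
219 = 1×215 + 4
215 = 53×4 + 3
4 = 1×3 + 1
3 = 3×1 + 0
Back-substitute:
1 = 4 − 3
1 = −215 + 54·4
1 = 54·219 − 55·215
1 = −55·434 + 109·219
1 = 109·1087 − 273·434
1 = −273·1521 + 382·1087
1 = 382·2608 − 655·1521
1 = −655·17169 + 4312·2608
1 = 4312·19777 − 4967·17169
1 = −4967·76500 + 19213·19777
So 19777·19213 ≡ 1 (mod 76500), hence d = 19213.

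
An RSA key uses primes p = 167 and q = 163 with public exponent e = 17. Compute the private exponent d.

φ(n) = (p−1)(q−1) = 166·162 = 26892.
Need d with 17·d ≡ 1 (mod 26892). Apply the extended Euclidean algorithm:
26892 = 1581×17 + 15
17 = 1×15 + 2
15 = 7×2 + 1
2 = 2×1 + 0
Back-substitute:
1 = 15 − 7·2
1 = −7·17 + 8·15
1 = 8·26892 − 12655·17
So 17·(-12655) ≡ 1 (mod 26892), hence d ≡ -12655 ≡ 14237 (mod 26892).

14237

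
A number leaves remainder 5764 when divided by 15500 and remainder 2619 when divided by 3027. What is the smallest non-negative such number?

Write x = 5764 + 15500·k. Then 15500·k ≡ 2619 − 5764 ≡ 2909 (mod 3027).
Need 15500⁻¹ mod 3027. Extended Euclid on (3027, 365):
3027 = 8·365 + 107
365 = 3·107 + 44
107 = 2·44 + 19
44 = 2·19 + 6
19 = 3·6 + 1
6 = 6·1 + 0
Back-substitute:
1 = 19 − 3·6
1 = −3·44 + 7·19
1 = 7·107 − 17·44
1 = −17·365 + 58·107
1 = 58·3027 − 481·365
15500⁻¹ ≡ 2546 (mod 3027), so k ≡ 2546·2909 ≡ 2272 (mod 3027).
x = 5764 + 15500·2272 = 35221764.

35221764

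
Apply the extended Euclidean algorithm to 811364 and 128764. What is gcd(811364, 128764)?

4

Apply Euclid's algorithm to 811364 and 128764:
811364 = 6*128764 + 38780
128764 = 3*38780 + 12424
38780 = 3*12424 + 1508
12424 = 8*1508 + 360
1508 = 4*360 + 68
360 = 5*68 + 20
68 = 3*20 + 8
20 = 2*8 + 4
8 = 2*4 + 0
gcd(811364, 128764) = 4.
Back-substituting:
4 = 20 − 2·8
4 = −2·68 + 7·20
4 = 7·360 − 37·68
4 = −37·1508 + 155·360
4 = 155·12424 − 1277·1508
4 = −1277·38780 + 3986·12424
4 = 3986·128764 − 13235·38780
4 = −13235·811364 + 83396·128764
So 4 = (-13235)·811364 + (83396)·128764.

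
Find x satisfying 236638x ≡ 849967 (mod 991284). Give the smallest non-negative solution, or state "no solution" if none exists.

no solution

gcd(236638, 991284):
991284 = 4*236638 + 44732
236638 = 5*44732 + 12978
44732 = 3*12978 + 5798
12978 = 2*5798 + 1382
5798 = 4*1382 + 270
1382 = 5*270 + 32
270 = 8*32 + 14
32 = 2*14 + 4
14 = 3*4 + 2
4 = 2*2 + 0
gcd = 2, but 2 ∤ 849967, so the congruence has no solution.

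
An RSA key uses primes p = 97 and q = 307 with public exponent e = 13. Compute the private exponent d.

φ(n) = (p−1)(q−1) = 96·306 = 29376.
Need d with 13·d ≡ 1 (mod 29376). Apply the extended Euclidean algorithm:
29376 = 2259*13 + 9
13 = 1*9 + 4
9 = 2*4 + 1
4 = 4*1 + 0
Back-substitute:
1 = 9 − 2·4
1 = −2·13 + 3·9
1 = 3·29376 − 6779·13
So 13·(-6779) ≡ 1 (mod 29376), hence d ≡ -6779 ≡ 22597 (mod 29376).

22597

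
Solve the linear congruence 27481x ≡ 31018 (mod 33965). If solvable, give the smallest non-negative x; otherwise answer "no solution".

First find gcd(27481, 33965):
33965 = 1×27481 + 6484
27481 = 4×6484 + 1545
6484 = 4×1545 + 304
1545 = 5×304 + 25
304 = 12×25 + 4
25 = 6×4 + 1
4 = 4×1 + 0
gcd = 1, so a unique solution mod 33965 exists.
Back-substitute for the Bézout coefficients:
1 = 25 − 6·4
1 = −6·304 + 73·25
1 = 73·1545 − 371·304
1 = −371·6484 + 1557·1545
1 = 1557·27481 − 6599·6484
1 = −6599·33965 + 8156·27481
So 27481·(8156) ≡ 1 (mod 33965), giving 27481⁻¹ ≡ 8156.
x ≡ 27481⁻¹·31018 ≡ 8156·31018 ≡ 11488 (mod 33965).

11488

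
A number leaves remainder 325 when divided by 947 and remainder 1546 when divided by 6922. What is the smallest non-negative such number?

Write x = 325 + 947·k. Then 947·k ≡ 1546 − 325 ≡ 1221 (mod 6922).
Need 947⁻¹ mod 6922. Extended Euclid on (6922, 947):
6922 = 7*947 + 293
947 = 3*293 + 68
293 = 4*68 + 21
68 = 3*21 + 5
21 = 4*5 + 1
5 = 5*1 + 0
Back-substitute:
1 = 21 − 4·5
1 = −4·68 + 13·21
1 = 13·293 − 56·68
1 = −56·947 + 181·293
1 = 181·6922 − 1323·947
947⁻¹ ≡ 5599 (mod 6922), so k ≡ 5599·1221 ≡ 4365 (mod 6922).
x = 325 + 947·4365 = 4133980.

4133980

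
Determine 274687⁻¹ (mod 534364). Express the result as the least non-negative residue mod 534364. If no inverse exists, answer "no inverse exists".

Apply the Euclidean algorithm to 534364 and 274687:
534364 = 1*274687 + 259677
274687 = 1*259677 + 15010
259677 = 17*15010 + 4507
15010 = 3*4507 + 1489
4507 = 3*1489 + 40
1489 = 37*40 + 9
40 = 4*9 + 4
9 = 2*4 + 1
4 = 4*1 + 0
The gcd is 1. Working backward:
1 = 9 − 2·4
1 = −2·40 + 9·9
1 = 9·1489 − 335·40
1 = −335·4507 + 1014·1489
1 = 1014·15010 − 3377·4507
1 = −3377·259677 + 58423·15010
1 = 58423·274687 − 61800·259677
1 = −61800·534364 + 120223·274687
So 274687·120223 ≡ 1 (mod 534364).

120223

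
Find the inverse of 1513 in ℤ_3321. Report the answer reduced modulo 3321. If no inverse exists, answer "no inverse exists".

1486

Run Euclid on (3321, 1513):
3321 = 2*1513 + 295
1513 = 5*295 + 38
295 = 7*38 + 29
38 = 1*29 + 9
29 = 3*9 + 2
9 = 4*2 + 1
2 = 2*1 + 0
Since gcd(1513, 3321) = 1, back-substitute to write 1 as a combination:
1 = 9 − 4·2
1 = −4·29 + 13·9
1 = 13·38 − 17·29
1 = −17·295 + 132·38
1 = 132·1513 − 677·295
1 = −677·3321 + 1486·1513
So 1513·1486 ≡ 1 (mod 3321).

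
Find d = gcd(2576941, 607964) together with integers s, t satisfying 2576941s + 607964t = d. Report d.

1

Repeated division:
2576941 = 4·607964 + 145085
607964 = 4·145085 + 27624
145085 = 5·27624 + 6965
27624 = 3·6965 + 6729
6965 = 1·6729 + 236
6729 = 28·236 + 121
236 = 1·121 + 115
121 = 1·115 + 6
115 = 19·6 + 1
6 = 6·1 + 0
gcd(2576941, 607964) = 1.
Working backward:
1 = 115 − 19·6
1 = −19·121 + 20·115
1 = 20·236 − 39·121
1 = −39·6729 + 1112·236
1 = 1112·6965 − 1151·6729
1 = −1151·27624 + 4565·6965
1 = 4565·145085 − 23976·27624
1 = −23976·607964 + 100469·145085
1 = 100469·2576941 − 425852·607964
So 1 = (100469)·2576941 + (-425852)·607964.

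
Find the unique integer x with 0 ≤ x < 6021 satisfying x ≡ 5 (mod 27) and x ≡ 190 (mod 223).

3758

Write x = 5 + 27·k. Then 27·k ≡ 190 − 5 ≡ 185 (mod 223).
Need 27⁻¹ mod 223. Extended Euclid on (223, 27):
223 = 8·27 + 7
27 = 3·7 + 6
7 = 1·6 + 1
6 = 6·1 + 0
Back-substitute:
1 = 7 − 6
1 = −27 + 4·7
1 = 4·223 − 33·27
27⁻¹ ≡ 190 (mod 223), so k ≡ 190·185 ≡ 139 (mod 223).
x = 5 + 27·139 = 3758.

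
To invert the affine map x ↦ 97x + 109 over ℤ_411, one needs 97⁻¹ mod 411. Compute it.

250

gcd(411, 97) by repeated division:
411 = 4·97 + 23
97 = 4·23 + 5
23 = 4·5 + 3
5 = 1·3 + 2
3 = 1·2 + 1
2 = 2·1 + 0
The gcd is 1. Working backward:
1 = 3 − 2
1 = −5 + 2·3
1 = 2·23 − 9·5
1 = −9·97 + 38·23
1 = 38·411 − 161·97
Thus 97·(-161) ≡ 1 (mod 411); reducing, -161 mod 411 = 250.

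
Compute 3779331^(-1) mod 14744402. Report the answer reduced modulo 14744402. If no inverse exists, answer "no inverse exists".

Extended Euclidean algorithm:
14744402 = 3×3779331 + 3406409
3779331 = 1×3406409 + 372922
3406409 = 9×372922 + 50111
372922 = 7×50111 + 22145
50111 = 2×22145 + 5821
22145 = 3×5821 + 4682
5821 = 1×4682 + 1139
4682 = 4×1139 + 126
1139 = 9×126 + 5
126 = 25×5 + 1
5 = 5×1 + 0
gcd = 1, so the inverse exists. Back-substitute:
1 = 126 − 25·5
1 = −25·1139 + 226·126
1 = 226·4682 − 929·1139
1 = −929·5821 + 1155·4682
1 = 1155·22145 − 4394·5821
1 = −4394·50111 + 9943·22145
1 = 9943·372922 − 73995·50111
1 = −73995·3406409 + 675898·372922
1 = 675898·3779331 − 749893·3406409
1 = −749893·14744402 + 2925577·3779331
So 3779331·2925577 ≡ 1 (mod 14744402).

2925577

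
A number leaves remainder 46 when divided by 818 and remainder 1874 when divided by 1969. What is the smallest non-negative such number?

Write x = 46 + 818·k. Then 818·k ≡ 1874 − 46 ≡ 1828 (mod 1969).
Need 818⁻¹ mod 1969. Extended Euclid on (1969, 818):
1969 = 2×818 + 333
818 = 2×333 + 152
333 = 2×152 + 29
152 = 5×29 + 7
29 = 4×7 + 1
7 = 7×1 + 0
Back-substitute:
1 = 29 − 4·7
1 = −4·152 + 21·29
1 = 21·333 − 46·152
1 = −46·818 + 113·333
1 = 113·1969 − 272·818
818⁻¹ ≡ 1697 (mod 1969), so k ≡ 1697·1828 ≡ 941 (mod 1969).
x = 46 + 818·941 = 769784.

769784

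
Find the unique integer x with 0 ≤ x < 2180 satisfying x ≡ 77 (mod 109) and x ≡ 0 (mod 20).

Write x = 77 + 109·k. Then 109·k ≡ 0 − 77 ≡ 3 (mod 20).
Need 109⁻¹ mod 20. Extended Euclid on (20, 9):
20 = 2*9 + 2
9 = 4*2 + 1
2 = 2*1 + 0
Back-substitute:
1 = 9 − 4·2
1 = −4·20 + 9·9
109⁻¹ ≡ 9 (mod 20), so k ≡ 9·3 ≡ 7 (mod 20).
x = 77 + 109·7 = 840.

840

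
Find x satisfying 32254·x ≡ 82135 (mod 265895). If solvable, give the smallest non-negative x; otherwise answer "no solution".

First find gcd(32254, 265895):
265895 = 8·32254 + 7863
32254 = 4·7863 + 802
7863 = 9·802 + 645
802 = 1·645 + 157
645 = 4·157 + 17
157 = 9·17 + 4
17 = 4·4 + 1
4 = 4·1 + 0
gcd = 1, so a unique solution mod 265895 exists.
Back-substitute for the Bézout coefficients:
1 = 17 − 4·4
1 = −4·157 + 37·17
1 = 37·645 − 152·157
1 = −152·802 + 189·645
1 = 189·7863 − 1853·802
1 = −1853·32254 + 7601·7863
1 = 7601·265895 − 62661·32254
So 32254·(-62661) ≡ 1 (mod 265895), giving 32254⁻¹ ≡ 203234.
x ≡ 32254⁻¹·82135 ≡ 203234·82135 ≡ 2385 (mod 265895).

2385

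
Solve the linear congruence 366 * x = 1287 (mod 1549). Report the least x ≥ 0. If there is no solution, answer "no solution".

67

First find gcd(366, 1549):
1549 = 4·366 + 85
366 = 4·85 + 26
85 = 3·26 + 7
26 = 3·7 + 5
7 = 1·5 + 2
5 = 2·2 + 1
2 = 2·1 + 0
gcd = 1, so a unique solution mod 1549 exists.
Back-substitute for the Bézout coefficients:
1 = 5 − 2·2
1 = −2·7 + 3·5
1 = 3·26 − 11·7
1 = −11·85 + 36·26
1 = 36·366 − 155·85
1 = −155·1549 + 656·366
So 366·(656) ≡ 1 (mod 1549), giving 366⁻¹ ≡ 656.
x ≡ 366⁻¹·1287 ≡ 656·1287 ≡ 67 (mod 1549).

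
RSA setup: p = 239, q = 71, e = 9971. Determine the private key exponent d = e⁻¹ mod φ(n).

φ(n) = (p−1)(q−1) = 238·70 = 16660.
Need d with 9971·d ≡ 1 (mod 16660). Apply the extended Euclidean algorithm:
16660 = 1·9971 + 6689
9971 = 1·6689 + 3282
6689 = 2·3282 + 125
3282 = 26·125 + 32
125 = 3·32 + 29
32 = 1·29 + 3
29 = 9·3 + 2
3 = 1·2 + 1
2 = 2·1 + 0
Back-substitute:
1 = 3 − 2
1 = −29 + 10·3
1 = 10·32 − 11·29
1 = −11·125 + 43·32
1 = 43·3282 − 1129·125
1 = −1129·6689 + 2301·3282
1 = 2301·9971 − 3430·6689
1 = −3430·16660 + 5731·9971
So 9971·5731 ≡ 1 (mod 16660), hence d = 5731.

5731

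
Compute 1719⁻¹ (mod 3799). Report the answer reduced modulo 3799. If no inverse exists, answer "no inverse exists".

3578

Run Euclid on (3799, 1719):
3799 = 2×1719 + 361
1719 = 4×361 + 275
361 = 1×275 + 86
275 = 3×86 + 17
86 = 5×17 + 1
17 = 17×1 + 0
gcd = 1, so the inverse exists. Back-substitute:
1 = 86 − 5·17
1 = −5·275 + 16·86
1 = 16·361 − 21·275
1 = −21·1719 + 100·361
1 = 100·3799 − 221·1719
So 1719·(-221) ≡ 1 (mod 3799), and -221 ≡ 3578 (mod 3799).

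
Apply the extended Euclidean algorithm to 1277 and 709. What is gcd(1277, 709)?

1

Repeated division:
1277 = 1·709 + 568
709 = 1·568 + 141
568 = 4·141 + 4
141 = 35·4 + 1
4 = 4·1 + 0
gcd(1277, 709) = 1.
Express as a combination:
1 = 141 − 35·4
1 = −35·568 + 141·141
1 = 141·709 − 176·568
1 = −176·1277 + 317·709
So 1 = (-176)·1277 + (317)·709.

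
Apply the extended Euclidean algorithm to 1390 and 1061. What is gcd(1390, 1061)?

1

Repeated division:
1390 = 1·1061 + 329
1061 = 3·329 + 74
329 = 4·74 + 33
74 = 2·33 + 8
33 = 4·8 + 1
8 = 8·1 + 0
gcd(1390, 1061) = 1.
Back-substituting:
1 = 33 − 4·8
1 = −4·74 + 9·33
1 = 9·329 − 40·74
1 = −40·1061 + 129·329
1 = 129·1390 − 169·1061
So 1 = (129)·1390 + (-169)·1061.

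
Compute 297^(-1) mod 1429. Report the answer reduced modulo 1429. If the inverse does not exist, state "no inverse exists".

Run Euclid on (1429, 297):
1429 = 4·297 + 241
297 = 1·241 + 56
241 = 4·56 + 17
56 = 3·17 + 5
17 = 3·5 + 2
5 = 2·2 + 1
2 = 2·1 + 0
The gcd is 1. Working backward:
1 = 5 − 2·2
1 = −2·17 + 7·5
1 = 7·56 − 23·17
1 = −23·241 + 99·56
1 = 99·297 − 122·241
1 = −122·1429 + 587·297
So 297·587 ≡ 1 (mod 1429).

587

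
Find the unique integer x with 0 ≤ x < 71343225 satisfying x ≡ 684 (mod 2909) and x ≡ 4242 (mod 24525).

15307842

Write x = 684 + 2909·k. Then 2909·k ≡ 4242 − 684 ≡ 3558 (mod 24525).
Need 2909⁻¹ mod 24525. Extended Euclid on (24525, 2909):
24525 = 8×2909 + 1253
2909 = 2×1253 + 403
1253 = 3×403 + 44
403 = 9×44 + 7
44 = 6×7 + 2
7 = 3×2 + 1
2 = 2×1 + 0
Back-substitute:
1 = 7 − 3·2
1 = −3·44 + 19·7
1 = 19·403 − 174·44
1 = −174·1253 + 541·403
1 = 541·2909 − 1256·1253
1 = −1256·24525 + 10589·2909
2909⁻¹ ≡ 10589 (mod 24525), so k ≡ 10589·3558 ≡ 5262 (mod 24525).
x = 684 + 2909·5262 = 15307842.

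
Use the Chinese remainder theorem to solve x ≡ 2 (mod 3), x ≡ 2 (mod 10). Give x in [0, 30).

Write x = 2 + 3·k. Then 3·k ≡ 2 − 2 ≡ 0 (mod 10).
Need 3⁻¹ mod 10. Extended Euclid on (10, 3):
10 = 3·3 + 1
3 = 3·1 + 0
Back-substitute:
1 = 10 − 3·3
3⁻¹ ≡ 7 (mod 10), so k ≡ 7·0 ≡ 0 (mod 10).
x = 2 + 3·0 = 2.

2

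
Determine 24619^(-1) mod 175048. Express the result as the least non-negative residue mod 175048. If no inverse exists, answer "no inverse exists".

42811

gcd(175048, 24619) by repeated division:
175048 = 7·24619 + 2715
24619 = 9·2715 + 184
2715 = 14·184 + 139
184 = 1·139 + 45
139 = 3·45 + 4
45 = 11·4 + 1
4 = 4·1 + 0
The gcd is 1. Working backward:
1 = 45 − 11·4
1 = −11·139 + 34·45
1 = 34·184 − 45·139
1 = −45·2715 + 664·184
1 = 664·24619 − 6021·2715
1 = −6021·175048 + 42811·24619
So 24619·42811 ≡ 1 (mod 175048).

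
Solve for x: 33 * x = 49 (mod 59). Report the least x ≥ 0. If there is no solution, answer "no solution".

First find gcd(33, 59):
59 = 1·33 + 26
33 = 1·26 + 7
26 = 3·7 + 5
7 = 1·5 + 2
5 = 2·2 + 1
2 = 2·1 + 0
gcd = 1, so a unique solution mod 59 exists.
Back-substitute for the Bézout coefficients:
1 = 5 − 2·2
1 = −2·7 + 3·5
1 = 3·26 − 11·7
1 = −11·33 + 14·26
1 = 14·59 − 25·33
So 33·(-25) ≡ 1 (mod 59), giving 33⁻¹ ≡ 34.
x ≡ 33⁻¹·49 ≡ 34·49 ≡ 14 (mod 59).

14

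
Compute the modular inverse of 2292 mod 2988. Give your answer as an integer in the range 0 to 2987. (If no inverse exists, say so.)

Compute gcd(2292, 2988):
2988 = 1*2292 + 696
2292 = 3*696 + 204
696 = 3*204 + 84
204 = 2*84 + 36
84 = 2*36 + 12
36 = 3*12 + 0
Since gcd = 12 > 1, 2292 is not a unit mod 2988.

no inverse exists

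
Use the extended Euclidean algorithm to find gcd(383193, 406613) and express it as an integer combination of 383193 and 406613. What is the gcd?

1

Euclidean algorithm:
406613 = 1*383193 + 23420
383193 = 16*23420 + 8473
23420 = 2*8473 + 6474
8473 = 1*6474 + 1999
6474 = 3*1999 + 477
1999 = 4*477 + 91
477 = 5*91 + 22
91 = 4*22 + 3
22 = 7*3 + 1
3 = 3*1 + 0
gcd(383193, 406613) = 1.
Express as a combination:
1 = 22 − 7·3
1 = −7·91 + 29·22
1 = 29·477 − 152·91
1 = −152·1999 + 637·477
1 = 637·6474 − 2063·1999
1 = −2063·8473 + 2700·6474
1 = 2700·23420 − 7463·8473
1 = −7463·383193 + 122108·23420
1 = 122108·406613 − 129571·383193
So 1 = (122108)·406613 + (-129571)·383193.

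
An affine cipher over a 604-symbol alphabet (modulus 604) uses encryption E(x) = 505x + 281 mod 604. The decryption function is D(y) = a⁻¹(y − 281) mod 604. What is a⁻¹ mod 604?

61

Run Euclid on (604, 505):
604 = 1*505 + 99
505 = 5*99 + 10
99 = 9*10 + 9
10 = 1*9 + 1
9 = 9*1 + 0
The gcd is 1. Working backward:
1 = 10 − 9
1 = −99 + 10·10
1 = 10·505 − 51·99
1 = −51·604 + 61·505
So 505·61 ≡ 1 (mod 604).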